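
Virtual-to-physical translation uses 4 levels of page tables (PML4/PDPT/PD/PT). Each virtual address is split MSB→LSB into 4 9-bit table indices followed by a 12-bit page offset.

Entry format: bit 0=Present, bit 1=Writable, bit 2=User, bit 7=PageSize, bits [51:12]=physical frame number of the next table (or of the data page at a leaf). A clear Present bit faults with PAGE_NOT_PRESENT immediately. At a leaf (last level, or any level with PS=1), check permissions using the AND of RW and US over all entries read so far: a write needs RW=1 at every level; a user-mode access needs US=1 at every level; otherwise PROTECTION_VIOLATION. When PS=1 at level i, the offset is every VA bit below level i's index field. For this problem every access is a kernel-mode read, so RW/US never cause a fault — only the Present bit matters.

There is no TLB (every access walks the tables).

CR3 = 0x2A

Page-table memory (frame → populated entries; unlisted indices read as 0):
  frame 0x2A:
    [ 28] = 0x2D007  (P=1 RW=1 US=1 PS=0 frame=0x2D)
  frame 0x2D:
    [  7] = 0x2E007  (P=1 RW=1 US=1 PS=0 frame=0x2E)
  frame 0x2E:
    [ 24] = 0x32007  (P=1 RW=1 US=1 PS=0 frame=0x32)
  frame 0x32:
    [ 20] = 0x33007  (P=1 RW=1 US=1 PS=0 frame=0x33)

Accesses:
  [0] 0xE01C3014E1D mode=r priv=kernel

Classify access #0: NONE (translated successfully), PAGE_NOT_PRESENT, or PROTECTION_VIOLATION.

Trace:
#0 VA=0xE01C3014E1D (r,kernel):
  L0: frame=0x2A idx=28 entry=0x2D007 [P=1 RW=1 US=1 PS=0]
  L1: frame=0x2D idx=7 entry=0x2E007 [P=1 RW=1 US=1 PS=0]
  L2: frame=0x2E idx=24 entry=0x32007 [P=1 RW=1 US=1 PS=0]
  L3: frame=0x32 idx=20 entry=0x33007 [P=1 RW=1 US=1 PS=0]
  ⇒ phys 0x33E1D  [4 reads]

Access #0 fault: NONE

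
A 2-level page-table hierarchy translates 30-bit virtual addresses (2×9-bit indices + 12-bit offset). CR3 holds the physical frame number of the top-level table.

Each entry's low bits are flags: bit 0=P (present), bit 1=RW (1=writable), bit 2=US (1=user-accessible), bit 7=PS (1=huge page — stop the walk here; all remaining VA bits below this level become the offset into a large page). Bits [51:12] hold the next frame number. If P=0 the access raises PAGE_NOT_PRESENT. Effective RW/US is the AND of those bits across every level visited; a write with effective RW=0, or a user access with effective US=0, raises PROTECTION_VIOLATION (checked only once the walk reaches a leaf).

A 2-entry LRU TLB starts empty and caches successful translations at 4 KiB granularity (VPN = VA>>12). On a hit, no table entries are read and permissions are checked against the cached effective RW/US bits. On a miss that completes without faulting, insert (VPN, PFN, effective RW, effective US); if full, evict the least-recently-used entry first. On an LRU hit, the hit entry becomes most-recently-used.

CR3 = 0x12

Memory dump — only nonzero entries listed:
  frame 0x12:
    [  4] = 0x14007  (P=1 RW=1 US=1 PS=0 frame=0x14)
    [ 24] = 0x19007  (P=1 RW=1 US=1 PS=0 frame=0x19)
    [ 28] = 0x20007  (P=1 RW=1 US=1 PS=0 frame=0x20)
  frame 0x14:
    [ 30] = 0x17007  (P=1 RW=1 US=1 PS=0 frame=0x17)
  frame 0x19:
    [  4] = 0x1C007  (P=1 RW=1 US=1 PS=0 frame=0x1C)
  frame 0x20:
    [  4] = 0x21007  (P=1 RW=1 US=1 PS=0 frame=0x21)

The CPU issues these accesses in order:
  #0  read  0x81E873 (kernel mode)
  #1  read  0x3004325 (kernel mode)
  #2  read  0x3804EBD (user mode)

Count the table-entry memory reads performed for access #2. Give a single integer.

Walk each access:
#0 VA=0x81E873 (r,kernel):
  L0 @0x12[4] → 0x14007  P=1,RW=1,US=1,PS=0
  L1 @0x14[30] → 0x17007  P=1,RW=1,US=1,PS=0
  ✓ 0x17873  — 2 lookups
#1 VA=0x3004325 (r,kernel):
  L0 @0x12[24] → 0x19007  P=1,RW=1,US=1,PS=0
  L1 @0x19[4] → 0x1C007  P=1,RW=1,US=1,PS=0
  ✓ 0x1C325  — 2 lookups
#2 VA=0x3804EBD (r,user):
  L0 @0x12[28] → 0x20007  P=1,RW=1,US=1,PS=0
  L1 @0x20[4] → 0x21007  P=1,RW=1,US=1,PS=0
  ✓ 0x21EBD  — 2 lookups

Entries read for #2: 2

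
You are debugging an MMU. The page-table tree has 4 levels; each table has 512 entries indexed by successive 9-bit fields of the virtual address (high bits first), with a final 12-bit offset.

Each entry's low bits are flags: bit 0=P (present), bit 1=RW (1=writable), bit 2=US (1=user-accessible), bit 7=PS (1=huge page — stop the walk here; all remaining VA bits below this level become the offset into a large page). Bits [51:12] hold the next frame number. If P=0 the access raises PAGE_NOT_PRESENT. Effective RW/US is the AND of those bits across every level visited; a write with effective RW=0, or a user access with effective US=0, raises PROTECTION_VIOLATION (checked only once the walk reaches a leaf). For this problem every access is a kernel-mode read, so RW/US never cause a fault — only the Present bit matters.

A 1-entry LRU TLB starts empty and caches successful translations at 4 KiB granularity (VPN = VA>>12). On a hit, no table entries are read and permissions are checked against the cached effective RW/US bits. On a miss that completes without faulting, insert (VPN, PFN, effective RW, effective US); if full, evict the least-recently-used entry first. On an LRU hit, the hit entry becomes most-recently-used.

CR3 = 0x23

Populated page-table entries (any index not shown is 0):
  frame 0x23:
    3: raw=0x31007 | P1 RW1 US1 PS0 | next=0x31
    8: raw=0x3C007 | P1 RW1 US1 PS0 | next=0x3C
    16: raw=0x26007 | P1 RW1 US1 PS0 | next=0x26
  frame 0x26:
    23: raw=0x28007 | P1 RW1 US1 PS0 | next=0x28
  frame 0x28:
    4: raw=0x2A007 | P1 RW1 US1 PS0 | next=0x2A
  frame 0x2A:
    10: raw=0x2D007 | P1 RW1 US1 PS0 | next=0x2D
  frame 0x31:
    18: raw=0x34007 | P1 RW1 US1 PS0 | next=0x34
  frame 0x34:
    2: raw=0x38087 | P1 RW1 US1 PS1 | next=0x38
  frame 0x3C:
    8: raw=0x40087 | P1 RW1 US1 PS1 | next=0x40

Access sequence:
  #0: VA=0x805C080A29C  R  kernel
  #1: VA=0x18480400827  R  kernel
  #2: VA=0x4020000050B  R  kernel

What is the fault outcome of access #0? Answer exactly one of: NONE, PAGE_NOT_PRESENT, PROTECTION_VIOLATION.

Trace:
#0 VA=0x805C080A29C (r,kernel):
  L0: frame=0x23 idx=16 entry=0x26007 [P=1 RW=1 US=1 PS=0]
  L1: frame=0x26 idx=23 entry=0x28007 [P=1 RW=1 US=1 PS=0]
  L2: frame=0x28 idx=4 entry=0x2A007 [P=1 RW=1 US=1 PS=0]
  L3: frame=0x2A idx=10 entry=0x2D007 [P=1 RW=1 US=1 PS=0]
  ⇒ phys 0x2D29C  [4 reads]
#1 VA=0x18480400827 (r,kernel):
  L0: frame=0x23 idx=3 entry=0x31007 [P=1 RW=1 US=1 PS=0]
  L1: frame=0x31 idx=18 entry=0x34007 [P=1 RW=1 US=1 PS=0]
  L2: frame=0x34 idx=2 entry=0x38087 [P=1 RW=1 US=1 PS=1]
  ⇒ phys 0x38827 (huge @L2)  [3 reads]
#2 VA=0x4020000050B (r,kernel):
  L0: frame=0x23 idx=8 entry=0x3C007 [P=1 RW=1 US=1 PS=0]
  L1: frame=0x3C idx=8 entry=0x40087 [P=1 RW=1 US=1 PS=1]
  ⇒ phys 0x4050B (huge @L1)  [2 reads]

Access #0 fault: NONE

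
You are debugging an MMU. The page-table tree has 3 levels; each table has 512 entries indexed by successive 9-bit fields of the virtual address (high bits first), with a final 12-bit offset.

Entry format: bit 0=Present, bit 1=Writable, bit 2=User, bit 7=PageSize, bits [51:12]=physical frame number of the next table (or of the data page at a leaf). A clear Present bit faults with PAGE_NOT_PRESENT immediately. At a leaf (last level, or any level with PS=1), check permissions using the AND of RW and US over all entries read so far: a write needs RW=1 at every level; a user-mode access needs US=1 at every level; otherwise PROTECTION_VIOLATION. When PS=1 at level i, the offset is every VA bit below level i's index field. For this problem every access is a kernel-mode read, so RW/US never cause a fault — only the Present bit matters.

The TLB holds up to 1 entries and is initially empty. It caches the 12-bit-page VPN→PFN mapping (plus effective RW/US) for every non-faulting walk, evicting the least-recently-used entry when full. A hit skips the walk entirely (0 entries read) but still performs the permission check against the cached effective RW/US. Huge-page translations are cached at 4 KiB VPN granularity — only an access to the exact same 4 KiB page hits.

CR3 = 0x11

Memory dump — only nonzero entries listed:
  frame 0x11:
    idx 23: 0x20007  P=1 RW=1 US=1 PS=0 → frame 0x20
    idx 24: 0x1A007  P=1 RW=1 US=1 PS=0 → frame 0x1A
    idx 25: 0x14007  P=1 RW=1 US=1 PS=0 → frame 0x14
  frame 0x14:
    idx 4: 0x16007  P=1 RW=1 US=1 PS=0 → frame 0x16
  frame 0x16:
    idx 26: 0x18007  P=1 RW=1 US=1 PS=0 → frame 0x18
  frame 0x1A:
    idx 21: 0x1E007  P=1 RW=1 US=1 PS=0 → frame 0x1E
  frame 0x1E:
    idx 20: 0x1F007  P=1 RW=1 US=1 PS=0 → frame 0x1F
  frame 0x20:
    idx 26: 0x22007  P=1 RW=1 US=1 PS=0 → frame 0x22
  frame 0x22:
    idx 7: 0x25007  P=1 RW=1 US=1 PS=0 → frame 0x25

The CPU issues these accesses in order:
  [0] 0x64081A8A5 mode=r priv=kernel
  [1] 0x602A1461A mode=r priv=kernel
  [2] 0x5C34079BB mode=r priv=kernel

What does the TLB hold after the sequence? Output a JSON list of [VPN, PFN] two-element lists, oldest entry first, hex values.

Trace:
#0 VA=0x64081A8A5 (r,kernel):
  [0] read 0x11 idx=25: raw=0x14007 flags P=1 W=1 U=1 S=0
  [1] read 0x14 idx=4: raw=0x16007 flags P=1 W=1 U=1 S=0
  [2] read 0x16 idx=26: raw=0x18007 flags P=1 W=1 U=1 S=0
  ✓ 0x188A5  — 3 lookups
#1 VA=0x602A1461A (r,kernel):
  [0] read 0x11 idx=24: raw=0x1A007 flags P=1 W=1 U=1 S=0
  [1] read 0x1A idx=21: raw=0x1E007 flags P=1 W=1 U=1 S=0
  [2] read 0x1E idx=20: raw=0x1F007 flags P=1 W=1 U=1 S=0
  ✓ 0x1F61A  — 3 lookups
#2 VA=0x5C34079BB (r,kernel):
  [0] read 0x11 idx=23: raw=0x20007 flags P=1 W=1 U=1 S=0
  [1] read 0x20 idx=26: raw=0x22007 flags P=1 W=1 U=1 S=0
  [2] read 0x22 idx=7: raw=0x25007 flags P=1 W=1 U=1 S=0
  ✓ 0x259BB  — 3 lookups

TLB: [["0x5C3407", "0x25"]]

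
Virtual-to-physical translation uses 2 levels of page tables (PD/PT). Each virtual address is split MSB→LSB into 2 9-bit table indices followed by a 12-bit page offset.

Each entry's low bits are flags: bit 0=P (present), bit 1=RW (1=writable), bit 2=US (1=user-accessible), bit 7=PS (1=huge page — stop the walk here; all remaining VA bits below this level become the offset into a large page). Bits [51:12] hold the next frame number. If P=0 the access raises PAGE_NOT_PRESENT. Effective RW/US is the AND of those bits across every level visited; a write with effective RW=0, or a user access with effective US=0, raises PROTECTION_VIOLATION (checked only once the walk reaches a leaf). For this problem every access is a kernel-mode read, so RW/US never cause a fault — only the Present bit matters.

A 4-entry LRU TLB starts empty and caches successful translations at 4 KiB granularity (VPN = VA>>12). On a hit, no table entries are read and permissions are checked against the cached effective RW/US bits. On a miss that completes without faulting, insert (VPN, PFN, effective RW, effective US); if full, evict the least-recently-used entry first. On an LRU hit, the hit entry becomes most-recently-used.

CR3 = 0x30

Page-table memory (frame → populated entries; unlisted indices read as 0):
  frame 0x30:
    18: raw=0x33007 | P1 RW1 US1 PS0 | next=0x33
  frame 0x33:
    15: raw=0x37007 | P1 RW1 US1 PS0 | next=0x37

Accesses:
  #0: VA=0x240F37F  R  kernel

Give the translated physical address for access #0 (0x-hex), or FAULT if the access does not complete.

Walk each access:
#0 VA=0x240F37F (r,kernel):
  lvl0: tbl 0x30, slot 18 ⇒ 0x33007 (P1/RW1/US1/PS0)
  lvl1: tbl 0x33, slot 15 ⇒ 0x37007 (P1/RW1/US1/PS0)
  → PA=0x3737F  (2 entries read)

Access #0 PA: 0x3737F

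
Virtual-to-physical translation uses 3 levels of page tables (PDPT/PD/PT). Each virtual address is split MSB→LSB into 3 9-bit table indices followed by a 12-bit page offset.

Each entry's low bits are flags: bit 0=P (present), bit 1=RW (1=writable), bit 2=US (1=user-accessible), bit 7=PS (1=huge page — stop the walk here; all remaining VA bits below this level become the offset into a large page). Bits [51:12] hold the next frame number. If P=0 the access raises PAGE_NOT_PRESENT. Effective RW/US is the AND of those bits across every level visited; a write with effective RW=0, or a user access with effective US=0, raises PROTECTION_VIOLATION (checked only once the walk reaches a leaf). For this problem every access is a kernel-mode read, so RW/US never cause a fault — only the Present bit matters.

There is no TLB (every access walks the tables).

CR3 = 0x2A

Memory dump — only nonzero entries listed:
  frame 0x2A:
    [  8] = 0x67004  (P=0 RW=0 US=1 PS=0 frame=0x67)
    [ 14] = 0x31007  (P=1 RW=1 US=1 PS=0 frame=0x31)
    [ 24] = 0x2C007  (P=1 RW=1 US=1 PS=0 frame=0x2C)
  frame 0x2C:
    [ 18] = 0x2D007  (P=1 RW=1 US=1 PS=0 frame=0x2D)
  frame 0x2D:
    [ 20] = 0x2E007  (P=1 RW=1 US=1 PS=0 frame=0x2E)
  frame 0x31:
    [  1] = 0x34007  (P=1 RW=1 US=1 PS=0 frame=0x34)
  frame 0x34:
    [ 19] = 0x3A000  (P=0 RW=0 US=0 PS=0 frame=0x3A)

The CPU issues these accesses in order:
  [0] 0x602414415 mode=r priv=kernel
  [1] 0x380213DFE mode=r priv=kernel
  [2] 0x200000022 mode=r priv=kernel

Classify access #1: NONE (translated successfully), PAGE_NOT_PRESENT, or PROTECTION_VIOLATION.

Per-access translation:
#0 VA=0x602414415 (r,kernel):
  L0 @0x2A[24] → 0x2C007  P=1,RW=1,US=1,PS=0
  L1 @0x2C[18] → 0x2D007  P=1,RW=1,US=1,PS=0
  L2 @0x2D[20] → 0x2E007  P=1,RW=1,US=1,PS=0
  → PA=0x2E415  (3 entries read)
#1 VA=0x380213DFE (r,kernel):
  L0 @0x2A[14] → 0x31007  P=1,RW=1,US=1,PS=0
  L1 @0x31[1] → 0x34007  P=1,RW=1,US=1,PS=0
  L2 @0x34[19] → 0x3A000  P=0,RW=0,US=0,PS=0
  ⇒ fault: PAGE_NOT_PRESENT  — 3 lookups
#2 VA=0x200000022 (r,kernel):
  L0 @0x2A[8] → 0x67004  P=0,RW=0,US=1,PS=0
  ⇒ fault: PAGE_NOT_PRESENT  — 1 lookups

Access #1 fault: PAGE_NOT_PRESENT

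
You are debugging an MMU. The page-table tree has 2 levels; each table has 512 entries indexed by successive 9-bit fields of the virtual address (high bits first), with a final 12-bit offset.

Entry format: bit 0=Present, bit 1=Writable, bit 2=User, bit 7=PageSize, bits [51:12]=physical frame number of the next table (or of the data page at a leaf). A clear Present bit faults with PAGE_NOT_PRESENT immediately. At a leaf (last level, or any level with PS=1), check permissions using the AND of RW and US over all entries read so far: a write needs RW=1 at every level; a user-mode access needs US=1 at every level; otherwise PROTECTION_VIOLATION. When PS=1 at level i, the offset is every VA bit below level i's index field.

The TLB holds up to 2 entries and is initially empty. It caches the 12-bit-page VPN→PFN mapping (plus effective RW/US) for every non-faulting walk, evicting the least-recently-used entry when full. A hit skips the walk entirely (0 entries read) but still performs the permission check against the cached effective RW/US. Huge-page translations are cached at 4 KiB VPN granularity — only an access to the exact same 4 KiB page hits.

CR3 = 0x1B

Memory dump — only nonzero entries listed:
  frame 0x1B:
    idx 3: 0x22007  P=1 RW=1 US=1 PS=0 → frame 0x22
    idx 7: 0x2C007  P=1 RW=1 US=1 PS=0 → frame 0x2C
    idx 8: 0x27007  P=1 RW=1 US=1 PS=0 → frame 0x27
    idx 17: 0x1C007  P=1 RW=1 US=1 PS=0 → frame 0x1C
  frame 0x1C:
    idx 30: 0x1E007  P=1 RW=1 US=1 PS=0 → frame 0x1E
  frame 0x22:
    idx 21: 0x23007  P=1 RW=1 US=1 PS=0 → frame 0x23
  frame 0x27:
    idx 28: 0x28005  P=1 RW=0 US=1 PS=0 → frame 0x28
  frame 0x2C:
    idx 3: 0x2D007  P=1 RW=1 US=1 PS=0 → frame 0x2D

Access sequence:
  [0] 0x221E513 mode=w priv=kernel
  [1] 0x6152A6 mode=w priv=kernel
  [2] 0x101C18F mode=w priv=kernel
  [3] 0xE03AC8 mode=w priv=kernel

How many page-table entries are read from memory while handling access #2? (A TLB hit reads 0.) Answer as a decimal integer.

Trace:
#0 VA=0x221E513 (w,kernel):
  [0] read 0x1B idx=17: raw=0x1C007 flags P=1 W=1 U=1 S=0
  [1] read 0x1C idx=30: raw=0x1E007 flags P=1 W=1 U=1 S=0
  → PA=0x1E513  (2 entries read)
#1 VA=0x6152A6 (w,kernel):
  [0] read 0x1B idx=3: raw=0x22007 flags P=1 W=1 U=1 S=0
  [1] read 0x22 idx=21: raw=0x23007 flags P=1 W=1 U=1 S=0
  → PA=0x232A6  (2 entries read)
#2 VA=0x101C18F (w,kernel):
  [0] read 0x1B idx=8: raw=0x27007 flags P=1 W=1 U=1 S=0
  [1] read 0x27 idx=28: raw=0x28005 flags P=1 W=0 U=1 S=0
  ✗ PROTECTION_VIOLATION  [2 reads]
#3 VA=0xE03AC8 (w,kernel):
  [0] read 0x1B idx=7: raw=0x2C007 flags P=1 W=1 U=1 S=0
  [1] read 0x2C idx=3: raw=0x2D007 flags P=1 W=1 U=1 S=0
  → PA=0x2DAC8  (2 entries read)

Entries read for #2: 2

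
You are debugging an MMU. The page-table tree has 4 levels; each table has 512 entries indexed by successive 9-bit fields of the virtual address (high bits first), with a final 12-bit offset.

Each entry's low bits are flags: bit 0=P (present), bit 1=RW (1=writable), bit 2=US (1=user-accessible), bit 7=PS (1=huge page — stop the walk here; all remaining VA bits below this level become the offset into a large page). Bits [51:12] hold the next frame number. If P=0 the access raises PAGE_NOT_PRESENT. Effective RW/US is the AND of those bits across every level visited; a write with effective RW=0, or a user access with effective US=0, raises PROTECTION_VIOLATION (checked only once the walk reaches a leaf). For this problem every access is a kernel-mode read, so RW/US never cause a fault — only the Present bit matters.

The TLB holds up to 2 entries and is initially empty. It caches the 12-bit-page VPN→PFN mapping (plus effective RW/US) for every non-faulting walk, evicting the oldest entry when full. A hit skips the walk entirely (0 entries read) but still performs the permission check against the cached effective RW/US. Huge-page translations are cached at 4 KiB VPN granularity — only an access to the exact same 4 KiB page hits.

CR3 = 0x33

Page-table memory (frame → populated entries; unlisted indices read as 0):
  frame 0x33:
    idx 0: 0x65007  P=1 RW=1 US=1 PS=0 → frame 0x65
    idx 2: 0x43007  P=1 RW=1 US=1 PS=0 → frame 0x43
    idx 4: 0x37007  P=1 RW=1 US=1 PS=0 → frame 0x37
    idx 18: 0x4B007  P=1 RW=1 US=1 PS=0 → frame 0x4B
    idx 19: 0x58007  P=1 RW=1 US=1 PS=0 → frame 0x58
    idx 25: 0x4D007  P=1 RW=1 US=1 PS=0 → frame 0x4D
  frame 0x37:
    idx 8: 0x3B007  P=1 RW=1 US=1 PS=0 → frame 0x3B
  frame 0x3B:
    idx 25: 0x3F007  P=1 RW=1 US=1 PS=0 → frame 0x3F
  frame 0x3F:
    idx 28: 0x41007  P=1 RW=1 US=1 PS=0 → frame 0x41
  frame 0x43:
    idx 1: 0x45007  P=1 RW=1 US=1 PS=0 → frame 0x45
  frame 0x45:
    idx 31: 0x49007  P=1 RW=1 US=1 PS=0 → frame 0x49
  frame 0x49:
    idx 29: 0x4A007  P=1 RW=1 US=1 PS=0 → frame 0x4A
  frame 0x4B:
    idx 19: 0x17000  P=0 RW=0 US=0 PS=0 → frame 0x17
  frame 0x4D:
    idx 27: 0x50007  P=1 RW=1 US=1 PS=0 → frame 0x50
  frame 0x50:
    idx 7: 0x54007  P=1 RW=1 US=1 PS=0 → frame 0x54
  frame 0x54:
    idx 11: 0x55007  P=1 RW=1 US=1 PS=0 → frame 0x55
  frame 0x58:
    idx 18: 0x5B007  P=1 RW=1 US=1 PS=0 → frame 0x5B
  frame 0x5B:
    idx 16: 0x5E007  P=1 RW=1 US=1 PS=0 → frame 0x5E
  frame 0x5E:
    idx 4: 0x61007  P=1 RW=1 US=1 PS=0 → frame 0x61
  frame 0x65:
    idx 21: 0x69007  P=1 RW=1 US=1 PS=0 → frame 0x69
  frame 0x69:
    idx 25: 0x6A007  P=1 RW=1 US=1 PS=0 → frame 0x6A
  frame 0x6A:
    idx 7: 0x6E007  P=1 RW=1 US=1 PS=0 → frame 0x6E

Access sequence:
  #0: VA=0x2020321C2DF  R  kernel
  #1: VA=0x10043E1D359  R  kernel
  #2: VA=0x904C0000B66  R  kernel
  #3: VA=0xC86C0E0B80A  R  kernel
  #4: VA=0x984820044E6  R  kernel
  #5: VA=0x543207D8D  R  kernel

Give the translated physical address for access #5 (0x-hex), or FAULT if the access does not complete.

Walk each access:
#0 VA=0x2020321C2DF (r,kernel):
  [0] read 0x33 idx=4: raw=0x37007 flags P=1 W=1 U=1 S=0
  [1] read 0x37 idx=8: raw=0x3B007 flags P=1 W=1 U=1 S=0
  [2] read 0x3B idx=25: raw=0x3F007 flags P=1 W=1 U=1 S=0
  [3] read 0x3F idx=28: raw=0x41007 flags P=1 W=1 U=1 S=0
  ✓ 0x412DF  — 4 lookups
#1 VA=0x10043E1D359 (r,kernel):
  [0] read 0x33 idx=2: raw=0x43007 flags P=1 W=1 U=1 S=0
  [1] read 0x43 idx=1: raw=0x45007 flags P=1 W=1 U=1 S=0
  [2] read 0x45 idx=31: raw=0x49007 flags P=1 W=1 U=1 S=0
  [3] read 0x49 idx=29: raw=0x4A007 flags P=1 W=1 U=1 S=0
  ✓ 0x4A359  — 4 lookups
#2 VA=0x904C0000B66 (r,kernel):
  [0] read 0x33 idx=18: raw=0x4B007 flags P=1 W=1 U=1 S=0
  [1] read 0x4B idx=19: raw=0x17000 flags P=0 W=0 U=0 S=0
  → PAGE_NOT_PRESENT  (2 entries read)
#3 VA=0xC86C0E0B80A (r,kernel):
  [0] read 0x33 idx=25: raw=0x4D007 flags P=1 W=1 U=1 S=0
  [1] read 0x4D idx=27: raw=0x50007 flags P=1 W=1 U=1 S=0
  [2] read 0x50 idx=7: raw=0x54007 flags P=1 W=1 U=1 S=0
  [3] read 0x54 idx=11: raw=0x55007 flags P=1 W=1 U=1 S=0
  ✓ 0x5580A  — 4 lookups
#4 VA=0x984820044E6 (r,kernel):
  [0] read 0x33 idx=19: raw=0x58007 flags P=1 W=1 U=1 S=0
  [1] read 0x58 idx=18: raw=0x5B007 flags P=1 W=1 U=1 S=0
  [2] read 0x5B idx=16: raw=0x5E007 flags P=1 W=1 U=1 S=0
  [3] read 0x5E idx=4: raw=0x61007 flags P=1 W=1 U=1 S=0
  ✓ 0x614E6  — 4 lookups
#5 VA=0x543207D8D (r,kernel):
  [0] read 0x33 idx=0: raw=0x65007 flags P=1 W=1 U=1 S=0
  [1] read 0x65 idx=21: raw=0x69007 flags P=1 W=1 U=1 S=0
  [2] read 0x69 idx=25: raw=0x6A007 flags P=1 W=1 U=1 S=0
  [3] read 0x6A idx=7: raw=0x6E007 flags P=1 W=1 U=1 S=0
  ✓ 0x6ED8D  — 4 lookups

Access #5 PA: 0x6ED8D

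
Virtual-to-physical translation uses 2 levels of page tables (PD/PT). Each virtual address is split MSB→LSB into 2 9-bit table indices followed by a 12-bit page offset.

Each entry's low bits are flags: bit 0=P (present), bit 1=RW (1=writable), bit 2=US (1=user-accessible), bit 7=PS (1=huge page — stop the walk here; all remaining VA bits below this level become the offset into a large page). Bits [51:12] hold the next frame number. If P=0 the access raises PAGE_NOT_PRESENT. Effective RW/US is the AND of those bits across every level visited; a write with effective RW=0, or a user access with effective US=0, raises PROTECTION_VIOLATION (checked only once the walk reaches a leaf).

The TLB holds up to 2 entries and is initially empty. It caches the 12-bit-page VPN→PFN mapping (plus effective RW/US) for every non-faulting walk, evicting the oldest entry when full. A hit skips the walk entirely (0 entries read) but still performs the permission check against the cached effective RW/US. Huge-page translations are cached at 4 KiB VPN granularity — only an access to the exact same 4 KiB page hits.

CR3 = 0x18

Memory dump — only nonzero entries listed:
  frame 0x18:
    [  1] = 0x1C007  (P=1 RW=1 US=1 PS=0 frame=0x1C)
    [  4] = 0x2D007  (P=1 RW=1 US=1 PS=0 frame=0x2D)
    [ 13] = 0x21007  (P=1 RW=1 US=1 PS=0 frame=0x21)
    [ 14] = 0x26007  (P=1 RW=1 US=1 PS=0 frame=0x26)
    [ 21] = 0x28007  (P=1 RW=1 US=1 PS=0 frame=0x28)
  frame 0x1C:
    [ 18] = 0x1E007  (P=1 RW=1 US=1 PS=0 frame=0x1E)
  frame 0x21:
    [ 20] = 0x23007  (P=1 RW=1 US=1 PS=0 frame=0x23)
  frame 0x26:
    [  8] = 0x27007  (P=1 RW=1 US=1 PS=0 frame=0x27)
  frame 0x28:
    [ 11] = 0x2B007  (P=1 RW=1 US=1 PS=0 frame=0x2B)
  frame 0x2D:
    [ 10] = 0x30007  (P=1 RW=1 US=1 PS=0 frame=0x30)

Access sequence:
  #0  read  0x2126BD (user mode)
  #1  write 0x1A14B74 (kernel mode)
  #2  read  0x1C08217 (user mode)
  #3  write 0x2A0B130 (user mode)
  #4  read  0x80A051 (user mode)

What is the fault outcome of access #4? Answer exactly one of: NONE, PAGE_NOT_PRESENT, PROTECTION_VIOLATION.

Per-access translation:
#0 VA=0x2126BD (r,user):
  lvl0: tbl 0x18, slot 1 ⇒ 0x1C007 (P1/RW1/US1/PS0)
  lvl1: tbl 0x1C, slot 18 ⇒ 0x1E007 (P1/RW1/US1/PS0)
  ⇒ phys 0x1E6BD  [2 reads]
#1 VA=0x1A14B74 (w,kernel):
  lvl0: tbl 0x18, slot 13 ⇒ 0x21007 (P1/RW1/US1/PS0)
  lvl1: tbl 0x21, slot 20 ⇒ 0x23007 (P1/RW1/US1/PS0)
  ⇒ phys 0x23B74  [2 reads]
#2 VA=0x1C08217 (r,user):
  lvl0: tbl 0x18, slot 14 ⇒ 0x26007 (P1/RW1/US1/PS0)
  lvl1: tbl 0x26, slot 8 ⇒ 0x27007 (P1/RW1/US1/PS0)
  ⇒ phys 0x27217  [2 reads]
#3 VA=0x2A0B130 (w,user):
  lvl0: tbl 0x18, slot 21 ⇒ 0x28007 (P1/RW1/US1/PS0)
  lvl1: tbl 0x28, slot 11 ⇒ 0x2B007 (P1/RW1/US1/PS0)
  ⇒ phys 0x2B130  [2 reads]
#4 VA=0x80A051 (r,user):
  lvl0: tbl 0x18, slot 4 ⇒ 0x2D007 (P1/RW1/US1/PS0)
  lvl1: tbl 0x2D, slot 10 ⇒ 0x30007 (P1/RW1/US1/PS0)
  ⇒ phys 0x30051  [2 reads]

Access #4 fault: NONE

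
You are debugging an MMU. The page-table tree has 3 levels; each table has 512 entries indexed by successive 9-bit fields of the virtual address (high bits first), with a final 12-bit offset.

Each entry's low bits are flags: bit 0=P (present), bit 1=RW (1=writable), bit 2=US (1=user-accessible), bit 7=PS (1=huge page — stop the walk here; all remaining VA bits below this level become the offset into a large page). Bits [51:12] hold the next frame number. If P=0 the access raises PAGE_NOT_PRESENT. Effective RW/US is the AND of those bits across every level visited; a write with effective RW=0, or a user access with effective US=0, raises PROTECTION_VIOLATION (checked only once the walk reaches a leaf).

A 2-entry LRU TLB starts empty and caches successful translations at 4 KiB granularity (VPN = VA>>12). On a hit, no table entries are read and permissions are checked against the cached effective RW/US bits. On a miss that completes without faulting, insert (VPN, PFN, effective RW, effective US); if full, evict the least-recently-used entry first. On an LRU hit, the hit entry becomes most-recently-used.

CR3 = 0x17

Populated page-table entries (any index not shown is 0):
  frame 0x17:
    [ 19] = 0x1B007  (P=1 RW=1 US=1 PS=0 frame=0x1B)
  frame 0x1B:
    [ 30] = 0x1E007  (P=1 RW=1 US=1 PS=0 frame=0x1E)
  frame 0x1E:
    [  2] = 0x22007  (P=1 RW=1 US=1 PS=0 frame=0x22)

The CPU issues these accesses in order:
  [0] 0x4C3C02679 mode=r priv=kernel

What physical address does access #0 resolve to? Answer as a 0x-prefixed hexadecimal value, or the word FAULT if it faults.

Trace:
#0 VA=0x4C3C02679 (r,kernel):
  L0: frame=0x17 idx=19 entry=0x1B007 [P=1 RW=1 US=1 PS=0]
  L1: frame=0x1B idx=30 entry=0x1E007 [P=1 RW=1 US=1 PS=0]
  L2: frame=0x1E idx=2 entry=0x22007 [P=1 RW=1 US=1 PS=0]
  ✓ 0x22679  — 3 lookups

Access #0 PA: 0x22679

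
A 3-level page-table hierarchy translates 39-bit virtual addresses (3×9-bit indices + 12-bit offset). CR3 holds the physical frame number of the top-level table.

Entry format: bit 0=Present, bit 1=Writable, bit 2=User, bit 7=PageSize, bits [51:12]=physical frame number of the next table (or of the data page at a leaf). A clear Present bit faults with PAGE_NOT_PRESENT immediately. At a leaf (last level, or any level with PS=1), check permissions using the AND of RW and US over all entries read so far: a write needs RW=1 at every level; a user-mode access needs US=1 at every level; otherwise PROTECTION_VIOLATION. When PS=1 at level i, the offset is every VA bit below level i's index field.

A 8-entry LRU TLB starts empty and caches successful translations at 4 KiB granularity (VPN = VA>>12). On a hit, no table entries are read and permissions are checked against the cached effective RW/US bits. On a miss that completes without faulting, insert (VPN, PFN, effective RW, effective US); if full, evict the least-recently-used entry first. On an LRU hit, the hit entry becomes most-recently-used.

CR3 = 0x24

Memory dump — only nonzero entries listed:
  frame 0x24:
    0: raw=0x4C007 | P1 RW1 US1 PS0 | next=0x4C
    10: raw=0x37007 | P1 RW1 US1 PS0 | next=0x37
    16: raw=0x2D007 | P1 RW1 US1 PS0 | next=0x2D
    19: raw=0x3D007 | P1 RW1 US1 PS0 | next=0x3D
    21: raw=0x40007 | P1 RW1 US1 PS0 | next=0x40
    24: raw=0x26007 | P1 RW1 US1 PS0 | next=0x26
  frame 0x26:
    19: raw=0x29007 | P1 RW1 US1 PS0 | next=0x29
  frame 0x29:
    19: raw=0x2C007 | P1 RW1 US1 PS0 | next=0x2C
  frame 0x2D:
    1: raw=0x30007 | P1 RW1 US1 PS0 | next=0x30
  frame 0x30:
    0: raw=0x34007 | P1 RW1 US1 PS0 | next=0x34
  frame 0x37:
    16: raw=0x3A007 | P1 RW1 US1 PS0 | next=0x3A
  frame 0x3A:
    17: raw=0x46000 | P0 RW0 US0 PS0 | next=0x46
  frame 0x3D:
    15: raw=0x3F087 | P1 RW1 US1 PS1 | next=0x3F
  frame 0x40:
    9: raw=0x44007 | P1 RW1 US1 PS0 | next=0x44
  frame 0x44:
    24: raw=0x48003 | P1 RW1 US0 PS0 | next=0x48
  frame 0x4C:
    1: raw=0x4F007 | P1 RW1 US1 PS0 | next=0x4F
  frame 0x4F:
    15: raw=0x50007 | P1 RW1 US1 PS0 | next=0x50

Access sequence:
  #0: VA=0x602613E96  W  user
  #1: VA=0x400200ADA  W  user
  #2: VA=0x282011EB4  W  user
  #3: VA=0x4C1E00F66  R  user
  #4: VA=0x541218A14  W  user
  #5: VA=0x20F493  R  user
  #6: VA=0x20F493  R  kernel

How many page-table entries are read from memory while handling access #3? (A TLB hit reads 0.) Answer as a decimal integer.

Per-access translation:
#0 VA=0x602613E96 (w,user):
  lvl0: tbl 0x24, slot 24 ⇒ 0x26007 (P1/RW1/US1/PS0)
  lvl1: tbl 0x26, slot 19 ⇒ 0x29007 (P1/RW1/US1/PS0)
  lvl2: tbl 0x29, slot 19 ⇒ 0x2C007 (P1/RW1/US1/PS0)
  → PA=0x2CE96  (3 entries read)
#1 VA=0x400200ADA (w,user):
  lvl0: tbl 0x24, slot 16 ⇒ 0x2D007 (P1/RW1/US1/PS0)
  lvl1: tbl 0x2D, slot 1 ⇒ 0x30007 (P1/RW1/US1/PS0)
  lvl2: tbl 0x30, slot 0 ⇒ 0x34007 (P1/RW1/US1/PS0)
  → PA=0x34ADA  (3 entries read)
#2 VA=0x282011EB4 (w,user):
  lvl0: tbl 0x24, slot 10 ⇒ 0x37007 (P1/RW1/US1/PS0)
  lvl1: tbl 0x37, slot 16 ⇒ 0x3A007 (P1/RW1/US1/PS0)
  lvl2: tbl 0x3A, slot 17 ⇒ 0x46000 (P0/RW0/US0/PS0)
  → PAGE_NOT_PRESENT  (3 entries read)
#3 VA=0x4C1E00F66 (r,user):
  lvl0: tbl 0x24, slot 19 ⇒ 0x3D007 (P1/RW1/US1/PS0)
  lvl1: tbl 0x3D, slot 15 ⇒ 0x3F087 (P1/RW1/US1/PS1)
  → PA=0x3FF66 (huge @L1)  (2 entries read)
#4 VA=0x541218A14 (w,user):
  lvl0: tbl 0x24, slot 21 ⇒ 0x40007 (P1/RW1/US1/PS0)
  lvl1: tbl 0x40, slot 9 ⇒ 0x44007 (P1/RW1/US1/PS0)
  lvl2: tbl 0x44, slot 24 ⇒ 0x48003 (P1/RW1/US0/PS0)
  → PROTECTION_VIOLATION  (3 entries read)
#5 VA=0x20F493 (r,user):
  lvl0: tbl 0x24, slot 0 ⇒ 0x4C007 (P1/RW1/US1/PS0)
  lvl1: tbl 0x4C, slot 1 ⇒ 0x4F007 (P1/RW1/US1/PS0)
  lvl2: tbl 0x4F, slot 15 ⇒ 0x50007 (P1/RW1/US1/PS0)
  → PA=0x50493  (3 entries read)
#6 VA=0x20F493 (r,kernel):
  TLB hit vpn=0x20F → PA=0x50493

Entries read for #3: 2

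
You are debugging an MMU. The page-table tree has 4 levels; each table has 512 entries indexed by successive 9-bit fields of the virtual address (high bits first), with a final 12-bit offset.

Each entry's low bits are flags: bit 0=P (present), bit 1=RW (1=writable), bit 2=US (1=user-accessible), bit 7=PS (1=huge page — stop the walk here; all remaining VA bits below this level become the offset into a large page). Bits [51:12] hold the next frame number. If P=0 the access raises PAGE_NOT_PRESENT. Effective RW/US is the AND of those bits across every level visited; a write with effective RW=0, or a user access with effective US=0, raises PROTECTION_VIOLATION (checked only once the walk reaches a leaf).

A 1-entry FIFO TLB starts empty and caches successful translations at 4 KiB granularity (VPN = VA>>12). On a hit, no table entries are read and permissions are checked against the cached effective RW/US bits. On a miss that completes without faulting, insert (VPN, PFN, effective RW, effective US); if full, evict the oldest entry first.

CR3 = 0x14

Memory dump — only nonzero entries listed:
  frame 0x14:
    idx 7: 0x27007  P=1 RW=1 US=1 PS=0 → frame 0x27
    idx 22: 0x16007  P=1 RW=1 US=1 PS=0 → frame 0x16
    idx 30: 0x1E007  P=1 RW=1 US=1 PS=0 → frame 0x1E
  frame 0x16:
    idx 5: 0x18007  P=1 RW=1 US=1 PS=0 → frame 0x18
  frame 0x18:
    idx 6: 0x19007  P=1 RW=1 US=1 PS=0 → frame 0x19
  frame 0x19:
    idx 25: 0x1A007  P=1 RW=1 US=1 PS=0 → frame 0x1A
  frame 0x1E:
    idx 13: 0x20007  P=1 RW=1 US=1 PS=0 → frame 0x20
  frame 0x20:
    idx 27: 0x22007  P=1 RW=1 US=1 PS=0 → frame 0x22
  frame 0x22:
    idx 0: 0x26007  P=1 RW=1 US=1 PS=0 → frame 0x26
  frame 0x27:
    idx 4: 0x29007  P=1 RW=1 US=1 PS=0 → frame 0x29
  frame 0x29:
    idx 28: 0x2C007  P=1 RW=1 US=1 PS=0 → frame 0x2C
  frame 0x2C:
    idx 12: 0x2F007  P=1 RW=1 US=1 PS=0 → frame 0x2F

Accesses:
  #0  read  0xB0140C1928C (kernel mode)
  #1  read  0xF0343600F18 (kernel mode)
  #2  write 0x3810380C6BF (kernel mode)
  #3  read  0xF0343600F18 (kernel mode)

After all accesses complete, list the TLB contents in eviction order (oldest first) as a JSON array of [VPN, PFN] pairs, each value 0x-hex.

Walk each access:
#0 VA=0xB0140C1928C (r,kernel):
  L0: frame=0x14 idx=22 entry=0x16007 [P=1 RW=1 US=1 PS=0]
  L1: frame=0x16 idx=5 entry=0x18007 [P=1 RW=1 US=1 PS=0]
  L2: frame=0x18 idx=6 entry=0x19007 [P=1 RW=1 US=1 PS=0]
  L3: frame=0x19 idx=25 entry=0x1A007 [P=1 RW=1 US=1 PS=0]
  → PA=0x1A28C  (4 entries read)
#1 VA=0xF0343600F18 (r,kernel):
  L0: frame=0x14 idx=30 entry=0x1E007 [P=1 RW=1 US=1 PS=0]
  L1: frame=0x1E idx=13 entry=0x20007 [P=1 RW=1 US=1 PS=0]
  L2: frame=0x20 idx=27 entry=0x22007 [P=1 RW=1 US=1 PS=0]
  L3: frame=0x22 idx=0 entry=0x26007 [P=1 RW=1 US=1 PS=0]
  → PA=0x26F18  (4 entries read)
#2 VA=0x3810380C6BF (w,kernel):
  L0: frame=0x14 idx=7 entry=0x27007 [P=1 RW=1 US=1 PS=0]
  L1: frame=0x27 idx=4 entry=0x29007 [P=1 RW=1 US=1 PS=0]
  L2: frame=0x29 idx=28 entry=0x2C007 [P=1 RW=1 US=1 PS=0]
  L3: frame=0x2C idx=12 entry=0x2F007 [P=1 RW=1 US=1 PS=0]
  → PA=0x2F6BF  (4 entries read)
#3 VA=0xF0343600F18 (r,kernel):
  L0: frame=0x14 idx=30 entry=0x1E007 [P=1 RW=1 US=1 PS=0]
  L1: frame=0x1E idx=13 entry=0x20007 [P=1 RW=1 US=1 PS=0]
  L2: frame=0x20 idx=27 entry=0x22007 [P=1 RW=1 US=1 PS=0]
  L3: frame=0x22 idx=0 entry=0x26007 [P=1 RW=1 US=1 PS=0]
  → PA=0x26F18  (4 entries read)

TLB: [["0xF0343600", "0x26"]]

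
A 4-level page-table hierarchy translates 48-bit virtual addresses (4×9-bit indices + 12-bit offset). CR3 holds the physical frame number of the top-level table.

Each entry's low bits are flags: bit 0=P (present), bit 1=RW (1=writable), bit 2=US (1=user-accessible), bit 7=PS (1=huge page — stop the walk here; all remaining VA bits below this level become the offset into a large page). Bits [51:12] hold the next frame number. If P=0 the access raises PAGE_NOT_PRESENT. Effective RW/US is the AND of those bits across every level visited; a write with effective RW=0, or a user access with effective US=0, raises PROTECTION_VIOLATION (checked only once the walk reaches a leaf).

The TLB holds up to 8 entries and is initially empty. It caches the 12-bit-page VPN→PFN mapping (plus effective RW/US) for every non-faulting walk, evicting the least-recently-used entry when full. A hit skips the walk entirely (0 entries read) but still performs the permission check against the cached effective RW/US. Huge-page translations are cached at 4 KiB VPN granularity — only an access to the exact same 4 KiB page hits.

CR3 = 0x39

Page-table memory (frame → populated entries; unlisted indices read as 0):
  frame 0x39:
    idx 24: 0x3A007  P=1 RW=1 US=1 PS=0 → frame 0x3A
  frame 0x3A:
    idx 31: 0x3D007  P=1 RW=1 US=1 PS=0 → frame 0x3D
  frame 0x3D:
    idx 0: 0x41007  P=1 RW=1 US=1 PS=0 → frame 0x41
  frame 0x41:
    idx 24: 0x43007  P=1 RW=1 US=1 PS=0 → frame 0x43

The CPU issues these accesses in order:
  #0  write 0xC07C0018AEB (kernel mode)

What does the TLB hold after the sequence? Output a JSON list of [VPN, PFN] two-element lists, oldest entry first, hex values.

Walk each access:
#0 VA=0xC07C0018AEB (w,kernel):
  L0 @0x39[24] → 0x3A007  P=1,RW=1,US=1,PS=0
  L1 @0x3A[31] → 0x3D007  P=1,RW=1,US=1,PS=0
  L2 @0x3D[0] → 0x41007  P=1,RW=1,US=1,PS=0
  L3 @0x41[24] → 0x43007  P=1,RW=1,US=1,PS=0
  → PA=0x43AEB  (4 entries read)

TLB: [["0xC07C0018", "0x43"]]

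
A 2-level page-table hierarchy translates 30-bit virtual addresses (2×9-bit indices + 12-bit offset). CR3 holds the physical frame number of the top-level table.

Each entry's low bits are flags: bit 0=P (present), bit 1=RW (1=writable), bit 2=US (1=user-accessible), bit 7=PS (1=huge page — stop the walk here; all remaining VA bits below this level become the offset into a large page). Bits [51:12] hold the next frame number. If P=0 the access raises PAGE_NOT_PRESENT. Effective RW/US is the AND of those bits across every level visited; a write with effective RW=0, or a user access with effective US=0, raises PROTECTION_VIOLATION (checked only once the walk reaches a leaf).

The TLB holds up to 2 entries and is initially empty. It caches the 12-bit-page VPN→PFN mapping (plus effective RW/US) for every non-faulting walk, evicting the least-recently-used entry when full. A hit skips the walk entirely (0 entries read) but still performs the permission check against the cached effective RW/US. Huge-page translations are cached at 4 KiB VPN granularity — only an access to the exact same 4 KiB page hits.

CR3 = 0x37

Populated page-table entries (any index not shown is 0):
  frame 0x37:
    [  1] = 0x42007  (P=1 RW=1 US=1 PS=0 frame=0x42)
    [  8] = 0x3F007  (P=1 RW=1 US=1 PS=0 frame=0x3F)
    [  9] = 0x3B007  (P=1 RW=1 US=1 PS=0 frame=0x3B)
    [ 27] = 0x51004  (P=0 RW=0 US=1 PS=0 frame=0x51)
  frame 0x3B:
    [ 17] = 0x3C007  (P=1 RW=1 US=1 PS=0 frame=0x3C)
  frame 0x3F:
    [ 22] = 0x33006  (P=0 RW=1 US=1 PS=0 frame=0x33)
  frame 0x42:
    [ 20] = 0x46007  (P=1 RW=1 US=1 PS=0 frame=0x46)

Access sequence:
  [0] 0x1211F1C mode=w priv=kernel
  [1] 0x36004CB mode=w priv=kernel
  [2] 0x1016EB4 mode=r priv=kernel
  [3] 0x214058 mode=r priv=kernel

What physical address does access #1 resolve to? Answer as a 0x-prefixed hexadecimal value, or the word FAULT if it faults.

Per-access translation:
#0 VA=0x1211F1C (w,kernel):
  L0: frame=0x37 idx=9 entry=0x3B007 [P=1 RW=1 US=1 PS=0]
  L1: frame=0x3B idx=17 entry=0x3C007 [P=1 RW=1 US=1 PS=0]
  ⇒ phys 0x3CF1C  [2 reads]
#1 VA=0x36004CB (w,kernel):
  L0: frame=0x37 idx=27 entry=0x51004 [P=0 RW=0 US=1 PS=0]
  ⇒ fault: PAGE_NOT_PRESENT  — 1 lookups
#2 VA=0x1016EB4 (r,kernel):
  L0: frame=0x37 idx=8 entry=0x3F007 [P=1 RW=1 US=1 PS=0]
  L1: frame=0x3F idx=22 entry=0x33006 [P=0 RW=1 US=1 PS=0]
  ⇒ fault: PAGE_NOT_PRESENT  — 2 lookups
#3 VA=0x214058 (r,kernel):
  L0: frame=0x37 idx=1 entry=0x42007 [P=1 RW=1 US=1 PS=0]
  L1: frame=0x42 idx=20 entry=0x46007 [P=1 RW=1 US=1 PS=0]
  ⇒ phys 0x46058  [2 reads]

Access #1 PA: FAULT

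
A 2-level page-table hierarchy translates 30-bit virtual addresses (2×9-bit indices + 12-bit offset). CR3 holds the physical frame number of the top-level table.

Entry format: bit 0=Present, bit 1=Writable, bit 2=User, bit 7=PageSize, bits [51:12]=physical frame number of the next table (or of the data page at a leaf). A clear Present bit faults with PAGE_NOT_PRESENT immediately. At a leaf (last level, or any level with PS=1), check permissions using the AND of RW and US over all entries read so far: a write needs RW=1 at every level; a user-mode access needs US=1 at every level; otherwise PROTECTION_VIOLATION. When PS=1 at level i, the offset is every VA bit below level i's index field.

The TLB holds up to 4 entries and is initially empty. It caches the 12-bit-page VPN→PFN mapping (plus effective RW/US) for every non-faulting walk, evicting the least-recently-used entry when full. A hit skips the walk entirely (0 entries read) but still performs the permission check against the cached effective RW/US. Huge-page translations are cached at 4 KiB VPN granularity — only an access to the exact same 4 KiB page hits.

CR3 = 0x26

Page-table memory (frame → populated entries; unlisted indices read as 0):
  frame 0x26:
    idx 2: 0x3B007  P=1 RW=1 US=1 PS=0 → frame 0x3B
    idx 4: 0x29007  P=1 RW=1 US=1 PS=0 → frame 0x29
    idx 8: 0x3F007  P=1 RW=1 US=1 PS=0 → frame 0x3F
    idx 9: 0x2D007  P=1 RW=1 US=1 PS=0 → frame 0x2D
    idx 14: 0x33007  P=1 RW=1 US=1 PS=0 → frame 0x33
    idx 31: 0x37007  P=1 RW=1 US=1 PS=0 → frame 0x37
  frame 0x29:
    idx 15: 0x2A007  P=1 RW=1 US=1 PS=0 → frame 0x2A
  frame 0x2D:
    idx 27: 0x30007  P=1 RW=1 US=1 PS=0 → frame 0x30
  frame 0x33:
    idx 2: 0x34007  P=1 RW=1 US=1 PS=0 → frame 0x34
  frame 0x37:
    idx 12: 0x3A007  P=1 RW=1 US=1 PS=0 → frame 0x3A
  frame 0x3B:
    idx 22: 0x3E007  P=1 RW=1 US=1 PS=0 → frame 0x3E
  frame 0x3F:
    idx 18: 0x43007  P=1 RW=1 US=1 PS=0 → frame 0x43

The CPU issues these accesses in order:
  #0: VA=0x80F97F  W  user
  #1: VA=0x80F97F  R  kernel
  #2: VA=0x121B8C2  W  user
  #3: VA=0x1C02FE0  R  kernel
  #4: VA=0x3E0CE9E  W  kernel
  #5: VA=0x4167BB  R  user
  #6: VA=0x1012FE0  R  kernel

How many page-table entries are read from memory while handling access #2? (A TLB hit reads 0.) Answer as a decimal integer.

Trace:
#0 VA=0x80F97F (w,user):
  lvl0: tbl 0x26, slot 4 ⇒ 0x29007 (P1/RW1/US1/PS0)
  lvl1: tbl 0x29, slot 15 ⇒ 0x2A007 (P1/RW1/US1/PS0)
  ✓ 0x2A97F  — 2 lookups
#1 VA=0x80F97F (r,kernel):
  TLB hit vpn=0x80F → PA=0x2A97F
#2 VA=0x121B8C2 (w,user):
  lvl0: tbl 0x26, slot 9 ⇒ 0x2D007 (P1/RW1/US1/PS0)
  lvl1: tbl 0x2D, slot 27 ⇒ 0x30007 (P1/RW1/US1/PS0)
  ✓ 0x308C2  — 2 lookups
#3 VA=0x1C02FE0 (r,kernel):
  lvl0: tbl 0x26, slot 14 ⇒ 0x33007 (P1/RW1/US1/PS0)
  lvl1: tbl 0x33, slot 2 ⇒ 0x34007 (P1/RW1/US1/PS0)
  ✓ 0x34FE0  — 2 lookups
#4 VA=0x3E0CE9E (w,kernel):
  lvl0: tbl 0x26, slot 31 ⇒ 0x37007 (P1/RW1/US1/PS0)
  lvl1: tbl 0x37, slot 12 ⇒ 0x3A007 (P1/RW1/US1/PS0)
  ✓ 0x3AE9E  — 2 lookups
#5 VA=0x4167BB (r,user):
  lvl0: tbl 0x26, slot 2 ⇒ 0x3B007 (P1/RW1/US1/PS0)
  lvl1: tbl 0x3B, slot 22 ⇒ 0x3E007 (P1/RW1/US1/PS0)
  ✓ 0x3E7BB  — 2 lookups
#6 VA=0x1012FE0 (r,kernel):
  lvl0: tbl 0x26, slot 8 ⇒ 0x3F007 (P1/RW1/US1/PS0)
  lvl1: tbl 0x3F, slot 18 ⇒ 0x43007 (P1/RW1/US1/PS0)
  ✓ 0x43FE0  — 2 lookups

Entries read for #2: 2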